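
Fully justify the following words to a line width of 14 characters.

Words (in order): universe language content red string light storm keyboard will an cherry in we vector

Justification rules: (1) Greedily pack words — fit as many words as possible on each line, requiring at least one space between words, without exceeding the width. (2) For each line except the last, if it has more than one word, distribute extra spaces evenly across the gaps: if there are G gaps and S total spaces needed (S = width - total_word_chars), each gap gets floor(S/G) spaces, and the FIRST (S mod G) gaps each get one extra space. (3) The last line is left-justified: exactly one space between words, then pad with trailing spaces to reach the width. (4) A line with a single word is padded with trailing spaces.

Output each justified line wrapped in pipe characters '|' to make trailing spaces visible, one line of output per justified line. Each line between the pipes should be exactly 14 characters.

Line 1: ['universe'] (min_width=8, slack=6)
Line 2: ['language'] (min_width=8, slack=6)
Line 3: ['content', 'red'] (min_width=11, slack=3)
Line 4: ['string', 'light'] (min_width=12, slack=2)
Line 5: ['storm', 'keyboard'] (min_width=14, slack=0)
Line 6: ['will', 'an', 'cherry'] (min_width=14, slack=0)
Line 7: ['in', 'we', 'vector'] (min_width=12, slack=2)

Answer: |universe      |
|language      |
|content    red|
|string   light|
|storm keyboard|
|will an cherry|
|in we vector  |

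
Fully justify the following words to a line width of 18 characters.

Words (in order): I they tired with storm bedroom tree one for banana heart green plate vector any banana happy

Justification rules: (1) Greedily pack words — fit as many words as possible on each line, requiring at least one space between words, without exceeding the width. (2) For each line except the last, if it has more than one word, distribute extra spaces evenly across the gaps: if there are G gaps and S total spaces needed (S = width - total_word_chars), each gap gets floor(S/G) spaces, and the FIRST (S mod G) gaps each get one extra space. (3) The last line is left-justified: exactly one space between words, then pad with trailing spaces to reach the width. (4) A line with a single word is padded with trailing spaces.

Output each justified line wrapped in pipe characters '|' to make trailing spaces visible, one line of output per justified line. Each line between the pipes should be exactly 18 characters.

Line 1: ['I', 'they', 'tired', 'with'] (min_width=17, slack=1)
Line 2: ['storm', 'bedroom', 'tree'] (min_width=18, slack=0)
Line 3: ['one', 'for', 'banana'] (min_width=14, slack=4)
Line 4: ['heart', 'green', 'plate'] (min_width=17, slack=1)
Line 5: ['vector', 'any', 'banana'] (min_width=17, slack=1)
Line 6: ['happy'] (min_width=5, slack=13)

Answer: |I  they tired with|
|storm bedroom tree|
|one   for   banana|
|heart  green plate|
|vector  any banana|
|happy             |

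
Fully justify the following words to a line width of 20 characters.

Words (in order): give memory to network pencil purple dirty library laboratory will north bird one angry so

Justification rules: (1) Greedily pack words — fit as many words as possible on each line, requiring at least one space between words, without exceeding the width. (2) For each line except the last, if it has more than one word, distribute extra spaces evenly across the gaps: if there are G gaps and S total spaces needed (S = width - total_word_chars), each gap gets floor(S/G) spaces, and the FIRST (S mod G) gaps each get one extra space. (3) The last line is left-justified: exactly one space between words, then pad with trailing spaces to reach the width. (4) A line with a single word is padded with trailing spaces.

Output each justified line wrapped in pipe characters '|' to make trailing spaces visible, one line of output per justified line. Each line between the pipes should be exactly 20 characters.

Answer: |give    memory    to|
|network       pencil|
|purple dirty library|
|laboratory      will|
|north bird one angry|
|so                  |

Derivation:
Line 1: ['give', 'memory', 'to'] (min_width=14, slack=6)
Line 2: ['network', 'pencil'] (min_width=14, slack=6)
Line 3: ['purple', 'dirty', 'library'] (min_width=20, slack=0)
Line 4: ['laboratory', 'will'] (min_width=15, slack=5)
Line 5: ['north', 'bird', 'one', 'angry'] (min_width=20, slack=0)
Line 6: ['so'] (min_width=2, slack=18)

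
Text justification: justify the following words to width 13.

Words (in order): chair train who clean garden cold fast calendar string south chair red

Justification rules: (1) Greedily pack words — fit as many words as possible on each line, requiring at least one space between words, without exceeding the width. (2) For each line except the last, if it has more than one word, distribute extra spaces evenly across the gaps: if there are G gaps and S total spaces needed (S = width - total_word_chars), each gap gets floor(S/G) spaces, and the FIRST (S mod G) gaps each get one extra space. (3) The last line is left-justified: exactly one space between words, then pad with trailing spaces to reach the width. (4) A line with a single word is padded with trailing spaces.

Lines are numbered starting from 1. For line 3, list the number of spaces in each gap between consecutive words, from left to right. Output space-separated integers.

Line 1: ['chair', 'train'] (min_width=11, slack=2)
Line 2: ['who', 'clean'] (min_width=9, slack=4)
Line 3: ['garden', 'cold'] (min_width=11, slack=2)
Line 4: ['fast', 'calendar'] (min_width=13, slack=0)
Line 5: ['string', 'south'] (min_width=12, slack=1)
Line 6: ['chair', 'red'] (min_width=9, slack=4)

Answer: 3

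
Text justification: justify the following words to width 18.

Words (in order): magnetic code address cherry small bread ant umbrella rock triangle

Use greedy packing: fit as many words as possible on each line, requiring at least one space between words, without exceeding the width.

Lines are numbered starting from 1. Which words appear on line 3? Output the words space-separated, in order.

Line 1: ['magnetic', 'code'] (min_width=13, slack=5)
Line 2: ['address', 'cherry'] (min_width=14, slack=4)
Line 3: ['small', 'bread', 'ant'] (min_width=15, slack=3)
Line 4: ['umbrella', 'rock'] (min_width=13, slack=5)
Line 5: ['triangle'] (min_width=8, slack=10)

Answer: small bread ant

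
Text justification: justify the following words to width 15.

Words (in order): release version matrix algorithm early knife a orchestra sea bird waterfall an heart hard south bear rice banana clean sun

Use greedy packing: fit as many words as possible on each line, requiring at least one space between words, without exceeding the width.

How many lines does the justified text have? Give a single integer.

Line 1: ['release', 'version'] (min_width=15, slack=0)
Line 2: ['matrix'] (min_width=6, slack=9)
Line 3: ['algorithm', 'early'] (min_width=15, slack=0)
Line 4: ['knife', 'a'] (min_width=7, slack=8)
Line 5: ['orchestra', 'sea'] (min_width=13, slack=2)
Line 6: ['bird', 'waterfall'] (min_width=14, slack=1)
Line 7: ['an', 'heart', 'hard'] (min_width=13, slack=2)
Line 8: ['south', 'bear', 'rice'] (min_width=15, slack=0)
Line 9: ['banana', 'clean'] (min_width=12, slack=3)
Line 10: ['sun'] (min_width=3, slack=12)
Total lines: 10

Answer: 10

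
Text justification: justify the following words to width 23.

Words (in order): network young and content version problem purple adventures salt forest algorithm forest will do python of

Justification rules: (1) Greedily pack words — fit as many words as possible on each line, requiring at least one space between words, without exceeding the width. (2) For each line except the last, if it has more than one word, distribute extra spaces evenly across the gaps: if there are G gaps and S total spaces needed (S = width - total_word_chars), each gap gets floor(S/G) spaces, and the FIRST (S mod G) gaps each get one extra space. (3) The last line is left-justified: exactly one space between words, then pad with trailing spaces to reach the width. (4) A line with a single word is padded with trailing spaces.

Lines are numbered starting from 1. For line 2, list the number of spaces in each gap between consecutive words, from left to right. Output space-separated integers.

Line 1: ['network', 'young', 'and'] (min_width=17, slack=6)
Line 2: ['content', 'version', 'problem'] (min_width=23, slack=0)
Line 3: ['purple', 'adventures', 'salt'] (min_width=22, slack=1)
Line 4: ['forest', 'algorithm', 'forest'] (min_width=23, slack=0)
Line 5: ['will', 'do', 'python', 'of'] (min_width=17, slack=6)

Answer: 1 1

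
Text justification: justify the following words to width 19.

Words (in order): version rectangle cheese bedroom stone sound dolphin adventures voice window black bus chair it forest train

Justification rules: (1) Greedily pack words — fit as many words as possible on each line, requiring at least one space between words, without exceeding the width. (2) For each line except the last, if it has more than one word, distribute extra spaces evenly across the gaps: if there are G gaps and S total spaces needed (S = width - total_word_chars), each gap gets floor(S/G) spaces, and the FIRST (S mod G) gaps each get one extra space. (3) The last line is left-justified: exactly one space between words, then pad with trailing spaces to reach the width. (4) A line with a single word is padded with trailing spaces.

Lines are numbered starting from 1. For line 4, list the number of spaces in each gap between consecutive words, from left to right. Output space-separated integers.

Answer: 4

Derivation:
Line 1: ['version', 'rectangle'] (min_width=17, slack=2)
Line 2: ['cheese', 'bedroom'] (min_width=14, slack=5)
Line 3: ['stone', 'sound', 'dolphin'] (min_width=19, slack=0)
Line 4: ['adventures', 'voice'] (min_width=16, slack=3)
Line 5: ['window', 'black', 'bus'] (min_width=16, slack=3)
Line 6: ['chair', 'it', 'forest'] (min_width=15, slack=4)
Line 7: ['train'] (min_width=5, slack=14)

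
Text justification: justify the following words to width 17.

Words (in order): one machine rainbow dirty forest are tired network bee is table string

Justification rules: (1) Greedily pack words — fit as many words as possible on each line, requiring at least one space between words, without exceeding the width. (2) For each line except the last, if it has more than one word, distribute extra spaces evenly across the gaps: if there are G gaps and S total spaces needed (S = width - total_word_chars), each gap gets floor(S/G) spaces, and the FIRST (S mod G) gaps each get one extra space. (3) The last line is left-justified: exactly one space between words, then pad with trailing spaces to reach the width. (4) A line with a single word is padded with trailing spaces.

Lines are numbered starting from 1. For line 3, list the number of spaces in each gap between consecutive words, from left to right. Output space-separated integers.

Line 1: ['one', 'machine'] (min_width=11, slack=6)
Line 2: ['rainbow', 'dirty'] (min_width=13, slack=4)
Line 3: ['forest', 'are', 'tired'] (min_width=16, slack=1)
Line 4: ['network', 'bee', 'is'] (min_width=14, slack=3)
Line 5: ['table', 'string'] (min_width=12, slack=5)

Answer: 2 1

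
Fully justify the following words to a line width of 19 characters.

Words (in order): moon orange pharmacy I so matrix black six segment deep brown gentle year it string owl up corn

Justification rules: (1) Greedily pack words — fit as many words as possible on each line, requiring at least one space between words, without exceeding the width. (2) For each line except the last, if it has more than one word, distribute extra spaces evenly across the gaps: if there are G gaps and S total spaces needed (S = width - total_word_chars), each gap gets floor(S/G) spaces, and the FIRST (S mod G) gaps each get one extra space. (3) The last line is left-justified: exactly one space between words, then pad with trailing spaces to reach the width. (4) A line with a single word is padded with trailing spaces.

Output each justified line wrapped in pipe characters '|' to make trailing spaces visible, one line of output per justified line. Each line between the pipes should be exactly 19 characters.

Answer: |moon         orange|
|pharmacy    I    so|
|matrix   black  six|
|segment  deep brown|
|gentle    year   it|
|string owl up corn |

Derivation:
Line 1: ['moon', 'orange'] (min_width=11, slack=8)
Line 2: ['pharmacy', 'I', 'so'] (min_width=13, slack=6)
Line 3: ['matrix', 'black', 'six'] (min_width=16, slack=3)
Line 4: ['segment', 'deep', 'brown'] (min_width=18, slack=1)
Line 5: ['gentle', 'year', 'it'] (min_width=14, slack=5)
Line 6: ['string', 'owl', 'up', 'corn'] (min_width=18, slack=1)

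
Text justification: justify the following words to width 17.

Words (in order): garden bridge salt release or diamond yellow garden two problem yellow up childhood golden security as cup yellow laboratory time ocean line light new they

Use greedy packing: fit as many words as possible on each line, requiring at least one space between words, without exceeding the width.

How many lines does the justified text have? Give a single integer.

Line 1: ['garden', 'bridge'] (min_width=13, slack=4)
Line 2: ['salt', 'release', 'or'] (min_width=15, slack=2)
Line 3: ['diamond', 'yellow'] (min_width=14, slack=3)
Line 4: ['garden', 'two'] (min_width=10, slack=7)
Line 5: ['problem', 'yellow', 'up'] (min_width=17, slack=0)
Line 6: ['childhood', 'golden'] (min_width=16, slack=1)
Line 7: ['security', 'as', 'cup'] (min_width=15, slack=2)
Line 8: ['yellow', 'laboratory'] (min_width=17, slack=0)
Line 9: ['time', 'ocean', 'line'] (min_width=15, slack=2)
Line 10: ['light', 'new', 'they'] (min_width=14, slack=3)
Total lines: 10

Answer: 10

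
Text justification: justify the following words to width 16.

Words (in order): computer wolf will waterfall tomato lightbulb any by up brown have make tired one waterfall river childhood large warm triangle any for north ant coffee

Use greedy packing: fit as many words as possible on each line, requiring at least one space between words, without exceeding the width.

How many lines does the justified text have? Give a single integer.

Answer: 10

Derivation:
Line 1: ['computer', 'wolf'] (min_width=13, slack=3)
Line 2: ['will', 'waterfall'] (min_width=14, slack=2)
Line 3: ['tomato', 'lightbulb'] (min_width=16, slack=0)
Line 4: ['any', 'by', 'up', 'brown'] (min_width=15, slack=1)
Line 5: ['have', 'make', 'tired'] (min_width=15, slack=1)
Line 6: ['one', 'waterfall'] (min_width=13, slack=3)
Line 7: ['river', 'childhood'] (min_width=15, slack=1)
Line 8: ['large', 'warm'] (min_width=10, slack=6)
Line 9: ['triangle', 'any', 'for'] (min_width=16, slack=0)
Line 10: ['north', 'ant', 'coffee'] (min_width=16, slack=0)
Total lines: 10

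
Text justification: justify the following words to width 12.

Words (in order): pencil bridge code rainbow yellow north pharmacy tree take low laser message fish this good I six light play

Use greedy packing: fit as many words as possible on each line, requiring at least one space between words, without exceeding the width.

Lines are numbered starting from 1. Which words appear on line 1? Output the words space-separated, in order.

Line 1: ['pencil'] (min_width=6, slack=6)
Line 2: ['bridge', 'code'] (min_width=11, slack=1)
Line 3: ['rainbow'] (min_width=7, slack=5)
Line 4: ['yellow', 'north'] (min_width=12, slack=0)
Line 5: ['pharmacy'] (min_width=8, slack=4)
Line 6: ['tree', 'take'] (min_width=9, slack=3)
Line 7: ['low', 'laser'] (min_width=9, slack=3)
Line 8: ['message', 'fish'] (min_width=12, slack=0)
Line 9: ['this', 'good', 'I'] (min_width=11, slack=1)
Line 10: ['six', 'light'] (min_width=9, slack=3)
Line 11: ['play'] (min_width=4, slack=8)

Answer: pencil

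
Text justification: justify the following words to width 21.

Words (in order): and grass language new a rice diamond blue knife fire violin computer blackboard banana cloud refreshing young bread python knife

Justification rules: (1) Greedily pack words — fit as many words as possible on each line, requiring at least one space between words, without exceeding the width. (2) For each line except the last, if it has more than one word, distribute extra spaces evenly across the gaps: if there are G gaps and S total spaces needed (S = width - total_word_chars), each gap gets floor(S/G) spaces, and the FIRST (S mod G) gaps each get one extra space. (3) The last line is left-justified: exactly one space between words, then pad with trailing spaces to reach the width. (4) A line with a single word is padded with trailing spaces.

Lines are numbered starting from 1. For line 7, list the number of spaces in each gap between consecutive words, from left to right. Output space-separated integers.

Line 1: ['and', 'grass', 'language'] (min_width=18, slack=3)
Line 2: ['new', 'a', 'rice', 'diamond'] (min_width=18, slack=3)
Line 3: ['blue', 'knife', 'fire'] (min_width=15, slack=6)
Line 4: ['violin', 'computer'] (min_width=15, slack=6)
Line 5: ['blackboard', 'banana'] (min_width=17, slack=4)
Line 6: ['cloud', 'refreshing'] (min_width=16, slack=5)
Line 7: ['young', 'bread', 'python'] (min_width=18, slack=3)
Line 8: ['knife'] (min_width=5, slack=16)

Answer: 3 2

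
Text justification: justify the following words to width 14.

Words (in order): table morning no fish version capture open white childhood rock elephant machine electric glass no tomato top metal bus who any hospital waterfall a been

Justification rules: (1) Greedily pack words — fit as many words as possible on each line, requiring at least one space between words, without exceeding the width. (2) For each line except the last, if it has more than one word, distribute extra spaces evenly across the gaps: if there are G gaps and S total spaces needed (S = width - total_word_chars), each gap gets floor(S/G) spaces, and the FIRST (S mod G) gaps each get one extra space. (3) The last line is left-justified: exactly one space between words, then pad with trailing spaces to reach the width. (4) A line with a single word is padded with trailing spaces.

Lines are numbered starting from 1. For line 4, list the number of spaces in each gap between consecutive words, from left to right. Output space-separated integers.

Answer: 3

Derivation:
Line 1: ['table', 'morning'] (min_width=13, slack=1)
Line 2: ['no', 'fish'] (min_width=7, slack=7)
Line 3: ['version'] (min_width=7, slack=7)
Line 4: ['capture', 'open'] (min_width=12, slack=2)
Line 5: ['white'] (min_width=5, slack=9)
Line 6: ['childhood', 'rock'] (min_width=14, slack=0)
Line 7: ['elephant'] (min_width=8, slack=6)
Line 8: ['machine'] (min_width=7, slack=7)
Line 9: ['electric', 'glass'] (min_width=14, slack=0)
Line 10: ['no', 'tomato', 'top'] (min_width=13, slack=1)
Line 11: ['metal', 'bus', 'who'] (min_width=13, slack=1)
Line 12: ['any', 'hospital'] (min_width=12, slack=2)
Line 13: ['waterfall', 'a'] (min_width=11, slack=3)
Line 14: ['been'] (min_width=4, slack=10)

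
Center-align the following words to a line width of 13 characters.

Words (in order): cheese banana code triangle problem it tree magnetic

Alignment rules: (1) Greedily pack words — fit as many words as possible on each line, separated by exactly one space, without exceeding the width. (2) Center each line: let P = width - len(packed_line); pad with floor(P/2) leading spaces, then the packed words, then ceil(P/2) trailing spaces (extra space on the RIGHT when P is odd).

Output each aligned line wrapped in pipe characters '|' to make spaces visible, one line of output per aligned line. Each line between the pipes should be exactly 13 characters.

Line 1: ['cheese', 'banana'] (min_width=13, slack=0)
Line 2: ['code', 'triangle'] (min_width=13, slack=0)
Line 3: ['problem', 'it'] (min_width=10, slack=3)
Line 4: ['tree', 'magnetic'] (min_width=13, slack=0)

Answer: |cheese banana|
|code triangle|
| problem it  |
|tree magnetic|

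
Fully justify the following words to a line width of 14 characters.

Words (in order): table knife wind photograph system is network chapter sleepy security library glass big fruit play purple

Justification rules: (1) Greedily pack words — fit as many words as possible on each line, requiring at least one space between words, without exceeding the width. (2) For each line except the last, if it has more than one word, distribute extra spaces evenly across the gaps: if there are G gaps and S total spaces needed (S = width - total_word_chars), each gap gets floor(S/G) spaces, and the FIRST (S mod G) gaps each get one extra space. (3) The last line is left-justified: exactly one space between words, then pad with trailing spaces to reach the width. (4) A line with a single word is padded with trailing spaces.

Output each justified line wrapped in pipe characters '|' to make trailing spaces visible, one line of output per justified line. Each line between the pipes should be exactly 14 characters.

Answer: |table    knife|
|wind          |
|photograph    |
|system      is|
|network       |
|chapter sleepy|
|security      |
|library  glass|
|big fruit play|
|purple        |

Derivation:
Line 1: ['table', 'knife'] (min_width=11, slack=3)
Line 2: ['wind'] (min_width=4, slack=10)
Line 3: ['photograph'] (min_width=10, slack=4)
Line 4: ['system', 'is'] (min_width=9, slack=5)
Line 5: ['network'] (min_width=7, slack=7)
Line 6: ['chapter', 'sleepy'] (min_width=14, slack=0)
Line 7: ['security'] (min_width=8, slack=6)
Line 8: ['library', 'glass'] (min_width=13, slack=1)
Line 9: ['big', 'fruit', 'play'] (min_width=14, slack=0)
Line 10: ['purple'] (min_width=6, slack=8)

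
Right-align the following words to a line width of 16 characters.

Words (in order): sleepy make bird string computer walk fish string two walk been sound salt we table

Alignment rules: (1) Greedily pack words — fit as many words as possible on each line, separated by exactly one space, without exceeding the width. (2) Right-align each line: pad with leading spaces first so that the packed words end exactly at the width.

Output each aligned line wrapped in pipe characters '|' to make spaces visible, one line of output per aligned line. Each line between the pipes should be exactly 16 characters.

Line 1: ['sleepy', 'make', 'bird'] (min_width=16, slack=0)
Line 2: ['string', 'computer'] (min_width=15, slack=1)
Line 3: ['walk', 'fish', 'string'] (min_width=16, slack=0)
Line 4: ['two', 'walk', 'been'] (min_width=13, slack=3)
Line 5: ['sound', 'salt', 'we'] (min_width=13, slack=3)
Line 6: ['table'] (min_width=5, slack=11)

Answer: |sleepy make bird|
| string computer|
|walk fish string|
|   two walk been|
|   sound salt we|
|           table|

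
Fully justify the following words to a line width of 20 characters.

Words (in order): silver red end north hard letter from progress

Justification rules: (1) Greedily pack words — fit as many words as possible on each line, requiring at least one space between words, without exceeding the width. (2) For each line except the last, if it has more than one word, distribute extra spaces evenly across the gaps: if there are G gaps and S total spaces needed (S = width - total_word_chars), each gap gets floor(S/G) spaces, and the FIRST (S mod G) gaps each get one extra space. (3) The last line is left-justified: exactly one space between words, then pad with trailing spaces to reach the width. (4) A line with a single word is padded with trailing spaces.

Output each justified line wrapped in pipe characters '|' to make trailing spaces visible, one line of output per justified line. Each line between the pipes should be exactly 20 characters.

Answer: |silver red end north|
|hard   letter   from|
|progress            |

Derivation:
Line 1: ['silver', 'red', 'end', 'north'] (min_width=20, slack=0)
Line 2: ['hard', 'letter', 'from'] (min_width=16, slack=4)
Line 3: ['progress'] (min_width=8, slack=12)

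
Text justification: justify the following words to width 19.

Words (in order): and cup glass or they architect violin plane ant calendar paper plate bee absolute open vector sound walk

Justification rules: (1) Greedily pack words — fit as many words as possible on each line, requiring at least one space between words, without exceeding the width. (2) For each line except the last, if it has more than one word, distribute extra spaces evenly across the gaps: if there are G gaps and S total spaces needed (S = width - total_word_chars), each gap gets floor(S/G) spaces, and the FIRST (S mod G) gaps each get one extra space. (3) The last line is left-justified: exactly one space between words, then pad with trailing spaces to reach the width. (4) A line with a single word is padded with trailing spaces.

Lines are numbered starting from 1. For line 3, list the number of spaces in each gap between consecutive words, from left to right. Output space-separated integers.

Answer: 3 2

Derivation:
Line 1: ['and', 'cup', 'glass', 'or'] (min_width=16, slack=3)
Line 2: ['they', 'architect'] (min_width=14, slack=5)
Line 3: ['violin', 'plane', 'ant'] (min_width=16, slack=3)
Line 4: ['calendar', 'paper'] (min_width=14, slack=5)
Line 5: ['plate', 'bee', 'absolute'] (min_width=18, slack=1)
Line 6: ['open', 'vector', 'sound'] (min_width=17, slack=2)
Line 7: ['walk'] (min_width=4, slack=15)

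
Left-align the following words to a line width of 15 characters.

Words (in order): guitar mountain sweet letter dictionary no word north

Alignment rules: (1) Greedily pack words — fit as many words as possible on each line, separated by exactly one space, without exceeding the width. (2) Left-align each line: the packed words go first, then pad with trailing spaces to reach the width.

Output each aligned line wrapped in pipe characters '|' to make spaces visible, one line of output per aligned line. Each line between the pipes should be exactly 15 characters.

Line 1: ['guitar', 'mountain'] (min_width=15, slack=0)
Line 2: ['sweet', 'letter'] (min_width=12, slack=3)
Line 3: ['dictionary', 'no'] (min_width=13, slack=2)
Line 4: ['word', 'north'] (min_width=10, slack=5)

Answer: |guitar mountain|
|sweet letter   |
|dictionary no  |
|word north     |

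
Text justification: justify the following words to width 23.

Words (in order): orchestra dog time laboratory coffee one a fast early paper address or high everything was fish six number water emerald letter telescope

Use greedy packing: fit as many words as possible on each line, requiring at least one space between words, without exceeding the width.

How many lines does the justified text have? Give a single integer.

Answer: 7

Derivation:
Line 1: ['orchestra', 'dog', 'time'] (min_width=18, slack=5)
Line 2: ['laboratory', 'coffee', 'one', 'a'] (min_width=23, slack=0)
Line 3: ['fast', 'early', 'paper'] (min_width=16, slack=7)
Line 4: ['address', 'or', 'high'] (min_width=15, slack=8)
Line 5: ['everything', 'was', 'fish', 'six'] (min_width=23, slack=0)
Line 6: ['number', 'water', 'emerald'] (min_width=20, slack=3)
Line 7: ['letter', 'telescope'] (min_width=16, slack=7)
Total lines: 7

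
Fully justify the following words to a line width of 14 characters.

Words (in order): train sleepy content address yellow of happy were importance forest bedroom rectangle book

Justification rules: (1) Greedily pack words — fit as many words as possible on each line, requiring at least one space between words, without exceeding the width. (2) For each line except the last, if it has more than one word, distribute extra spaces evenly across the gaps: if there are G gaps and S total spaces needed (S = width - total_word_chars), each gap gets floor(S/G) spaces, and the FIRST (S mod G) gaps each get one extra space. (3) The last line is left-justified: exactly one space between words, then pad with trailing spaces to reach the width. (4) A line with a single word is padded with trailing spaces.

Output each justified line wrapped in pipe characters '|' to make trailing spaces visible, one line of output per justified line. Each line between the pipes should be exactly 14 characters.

Line 1: ['train', 'sleepy'] (min_width=12, slack=2)
Line 2: ['content'] (min_width=7, slack=7)
Line 3: ['address', 'yellow'] (min_width=14, slack=0)
Line 4: ['of', 'happy', 'were'] (min_width=13, slack=1)
Line 5: ['importance'] (min_width=10, slack=4)
Line 6: ['forest', 'bedroom'] (min_width=14, slack=0)
Line 7: ['rectangle', 'book'] (min_width=14, slack=0)

Answer: |train   sleepy|
|content       |
|address yellow|
|of  happy were|
|importance    |
|forest bedroom|
|rectangle book|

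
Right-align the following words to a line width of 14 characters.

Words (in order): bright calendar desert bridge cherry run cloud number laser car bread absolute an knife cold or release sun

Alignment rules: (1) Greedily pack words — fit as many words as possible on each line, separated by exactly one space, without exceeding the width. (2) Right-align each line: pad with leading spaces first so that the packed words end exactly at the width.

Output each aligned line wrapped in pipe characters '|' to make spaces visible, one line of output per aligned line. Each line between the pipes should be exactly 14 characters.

Answer: |        bright|
|      calendar|
| desert bridge|
|    cherry run|
|  cloud number|
|     laser car|
|bread absolute|
| an knife cold|
|or release sun|

Derivation:
Line 1: ['bright'] (min_width=6, slack=8)
Line 2: ['calendar'] (min_width=8, slack=6)
Line 3: ['desert', 'bridge'] (min_width=13, slack=1)
Line 4: ['cherry', 'run'] (min_width=10, slack=4)
Line 5: ['cloud', 'number'] (min_width=12, slack=2)
Line 6: ['laser', 'car'] (min_width=9, slack=5)
Line 7: ['bread', 'absolute'] (min_width=14, slack=0)
Line 8: ['an', 'knife', 'cold'] (min_width=13, slack=1)
Line 9: ['or', 'release', 'sun'] (min_width=14, slack=0)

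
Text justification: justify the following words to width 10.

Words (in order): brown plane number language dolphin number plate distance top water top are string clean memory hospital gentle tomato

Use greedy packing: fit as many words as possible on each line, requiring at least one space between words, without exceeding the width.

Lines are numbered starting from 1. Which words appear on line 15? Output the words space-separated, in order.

Line 1: ['brown'] (min_width=5, slack=5)
Line 2: ['plane'] (min_width=5, slack=5)
Line 3: ['number'] (min_width=6, slack=4)
Line 4: ['language'] (min_width=8, slack=2)
Line 5: ['dolphin'] (min_width=7, slack=3)
Line 6: ['number'] (min_width=6, slack=4)
Line 7: ['plate'] (min_width=5, slack=5)
Line 8: ['distance'] (min_width=8, slack=2)
Line 9: ['top', 'water'] (min_width=9, slack=1)
Line 10: ['top', 'are'] (min_width=7, slack=3)
Line 11: ['string'] (min_width=6, slack=4)
Line 12: ['clean'] (min_width=5, slack=5)
Line 13: ['memory'] (min_width=6, slack=4)
Line 14: ['hospital'] (min_width=8, slack=2)
Line 15: ['gentle'] (min_width=6, slack=4)
Line 16: ['tomato'] (min_width=6, slack=4)

Answer: gentle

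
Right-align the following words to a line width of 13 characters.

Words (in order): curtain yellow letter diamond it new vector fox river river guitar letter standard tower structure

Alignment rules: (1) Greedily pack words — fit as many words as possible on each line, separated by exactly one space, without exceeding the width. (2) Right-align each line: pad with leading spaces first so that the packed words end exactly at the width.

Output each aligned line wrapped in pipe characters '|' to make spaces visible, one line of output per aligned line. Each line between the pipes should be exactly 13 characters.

Answer: |      curtain|
|yellow letter|
|   diamond it|
|   new vector|
|    fox river|
| river guitar|
|       letter|
|     standard|
|        tower|
|    structure|

Derivation:
Line 1: ['curtain'] (min_width=7, slack=6)
Line 2: ['yellow', 'letter'] (min_width=13, slack=0)
Line 3: ['diamond', 'it'] (min_width=10, slack=3)
Line 4: ['new', 'vector'] (min_width=10, slack=3)
Line 5: ['fox', 'river'] (min_width=9, slack=4)
Line 6: ['river', 'guitar'] (min_width=12, slack=1)
Line 7: ['letter'] (min_width=6, slack=7)
Line 8: ['standard'] (min_width=8, slack=5)
Line 9: ['tower'] (min_width=5, slack=8)
Line 10: ['structure'] (min_width=9, slack=4)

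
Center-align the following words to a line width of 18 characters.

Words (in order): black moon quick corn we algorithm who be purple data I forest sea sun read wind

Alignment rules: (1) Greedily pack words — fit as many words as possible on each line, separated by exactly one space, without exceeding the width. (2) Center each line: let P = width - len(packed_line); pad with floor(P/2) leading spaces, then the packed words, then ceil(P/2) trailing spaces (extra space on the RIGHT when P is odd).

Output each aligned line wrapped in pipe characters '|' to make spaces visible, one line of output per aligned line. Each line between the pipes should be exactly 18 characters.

Line 1: ['black', 'moon', 'quick'] (min_width=16, slack=2)
Line 2: ['corn', 'we', 'algorithm'] (min_width=17, slack=1)
Line 3: ['who', 'be', 'purple', 'data'] (min_width=18, slack=0)
Line 4: ['I', 'forest', 'sea', 'sun'] (min_width=16, slack=2)
Line 5: ['read', 'wind'] (min_width=9, slack=9)

Answer: | black moon quick |
|corn we algorithm |
|who be purple data|
| I forest sea sun |
|    read wind     |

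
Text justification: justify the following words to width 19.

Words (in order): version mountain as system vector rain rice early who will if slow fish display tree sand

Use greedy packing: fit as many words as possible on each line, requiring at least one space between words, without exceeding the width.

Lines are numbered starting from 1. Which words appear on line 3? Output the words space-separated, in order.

Line 1: ['version', 'mountain', 'as'] (min_width=19, slack=0)
Line 2: ['system', 'vector', 'rain'] (min_width=18, slack=1)
Line 3: ['rice', 'early', 'who', 'will'] (min_width=19, slack=0)
Line 4: ['if', 'slow', 'fish'] (min_width=12, slack=7)
Line 5: ['display', 'tree', 'sand'] (min_width=17, slack=2)

Answer: rice early who will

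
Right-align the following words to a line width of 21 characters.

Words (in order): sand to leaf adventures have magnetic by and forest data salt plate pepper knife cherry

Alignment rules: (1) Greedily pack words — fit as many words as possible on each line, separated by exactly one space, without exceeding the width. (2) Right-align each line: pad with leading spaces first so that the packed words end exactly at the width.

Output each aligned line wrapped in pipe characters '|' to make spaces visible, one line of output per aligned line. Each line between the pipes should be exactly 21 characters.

Line 1: ['sand', 'to', 'leaf'] (min_width=12, slack=9)
Line 2: ['adventures', 'have'] (min_width=15, slack=6)
Line 3: ['magnetic', 'by', 'and'] (min_width=15, slack=6)
Line 4: ['forest', 'data', 'salt'] (min_width=16, slack=5)
Line 5: ['plate', 'pepper', 'knife'] (min_width=18, slack=3)
Line 6: ['cherry'] (min_width=6, slack=15)

Answer: |         sand to leaf|
|      adventures have|
|      magnetic by and|
|     forest data salt|
|   plate pepper knife|
|               cherry|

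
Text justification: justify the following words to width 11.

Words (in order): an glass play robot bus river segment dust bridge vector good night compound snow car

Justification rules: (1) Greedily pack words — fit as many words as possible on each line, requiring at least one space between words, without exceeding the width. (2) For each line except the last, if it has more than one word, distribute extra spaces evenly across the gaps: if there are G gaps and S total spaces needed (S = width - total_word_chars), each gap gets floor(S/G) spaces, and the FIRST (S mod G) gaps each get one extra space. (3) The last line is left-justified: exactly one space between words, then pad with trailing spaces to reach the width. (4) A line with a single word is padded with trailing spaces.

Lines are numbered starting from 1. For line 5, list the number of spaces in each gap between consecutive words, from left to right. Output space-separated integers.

Answer: 1

Derivation:
Line 1: ['an', 'glass'] (min_width=8, slack=3)
Line 2: ['play', 'robot'] (min_width=10, slack=1)
Line 3: ['bus', 'river'] (min_width=9, slack=2)
Line 4: ['segment'] (min_width=7, slack=4)
Line 5: ['dust', 'bridge'] (min_width=11, slack=0)
Line 6: ['vector', 'good'] (min_width=11, slack=0)
Line 7: ['night'] (min_width=5, slack=6)
Line 8: ['compound'] (min_width=8, slack=3)
Line 9: ['snow', 'car'] (min_width=8, slack=3)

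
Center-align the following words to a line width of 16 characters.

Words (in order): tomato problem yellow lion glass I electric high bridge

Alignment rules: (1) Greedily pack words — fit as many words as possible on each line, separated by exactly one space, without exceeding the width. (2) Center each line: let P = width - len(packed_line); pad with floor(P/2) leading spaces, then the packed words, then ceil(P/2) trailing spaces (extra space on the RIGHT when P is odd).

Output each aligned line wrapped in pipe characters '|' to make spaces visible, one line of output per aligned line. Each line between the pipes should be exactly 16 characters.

Answer: | tomato problem |
|  yellow lion   |
|glass I electric|
|  high bridge   |

Derivation:
Line 1: ['tomato', 'problem'] (min_width=14, slack=2)
Line 2: ['yellow', 'lion'] (min_width=11, slack=5)
Line 3: ['glass', 'I', 'electric'] (min_width=16, slack=0)
Line 4: ['high', 'bridge'] (min_width=11, slack=5)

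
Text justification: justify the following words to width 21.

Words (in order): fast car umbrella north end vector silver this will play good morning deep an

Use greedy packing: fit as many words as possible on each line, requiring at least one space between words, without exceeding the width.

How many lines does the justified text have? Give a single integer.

Answer: 4

Derivation:
Line 1: ['fast', 'car', 'umbrella'] (min_width=17, slack=4)
Line 2: ['north', 'end', 'vector'] (min_width=16, slack=5)
Line 3: ['silver', 'this', 'will', 'play'] (min_width=21, slack=0)
Line 4: ['good', 'morning', 'deep', 'an'] (min_width=20, slack=1)
Total lines: 4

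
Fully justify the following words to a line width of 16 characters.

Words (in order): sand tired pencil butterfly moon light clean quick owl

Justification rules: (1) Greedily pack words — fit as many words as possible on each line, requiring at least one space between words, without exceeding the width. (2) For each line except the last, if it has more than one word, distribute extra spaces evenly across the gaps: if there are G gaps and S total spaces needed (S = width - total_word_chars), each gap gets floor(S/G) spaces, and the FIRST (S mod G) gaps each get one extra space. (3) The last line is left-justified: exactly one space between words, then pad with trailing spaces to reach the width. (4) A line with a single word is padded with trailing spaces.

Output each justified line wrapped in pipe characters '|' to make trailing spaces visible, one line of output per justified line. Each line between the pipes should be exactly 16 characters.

Answer: |sand       tired|
|pencil butterfly|
|moon light clean|
|quick owl       |

Derivation:
Line 1: ['sand', 'tired'] (min_width=10, slack=6)
Line 2: ['pencil', 'butterfly'] (min_width=16, slack=0)
Line 3: ['moon', 'light', 'clean'] (min_width=16, slack=0)
Line 4: ['quick', 'owl'] (min_width=9, slack=7)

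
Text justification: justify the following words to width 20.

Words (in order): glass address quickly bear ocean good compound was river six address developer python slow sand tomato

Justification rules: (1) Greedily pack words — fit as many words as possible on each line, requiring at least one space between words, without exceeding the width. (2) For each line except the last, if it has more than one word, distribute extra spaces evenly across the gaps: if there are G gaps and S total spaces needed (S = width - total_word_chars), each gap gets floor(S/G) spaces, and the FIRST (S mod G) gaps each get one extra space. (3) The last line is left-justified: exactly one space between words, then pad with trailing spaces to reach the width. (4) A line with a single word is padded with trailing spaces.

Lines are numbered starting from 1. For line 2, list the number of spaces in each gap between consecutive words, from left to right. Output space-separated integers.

Answer: 2 2

Derivation:
Line 1: ['glass', 'address'] (min_width=13, slack=7)
Line 2: ['quickly', 'bear', 'ocean'] (min_width=18, slack=2)
Line 3: ['good', 'compound', 'was'] (min_width=17, slack=3)
Line 4: ['river', 'six', 'address'] (min_width=17, slack=3)
Line 5: ['developer', 'python'] (min_width=16, slack=4)
Line 6: ['slow', 'sand', 'tomato'] (min_width=16, slack=4)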